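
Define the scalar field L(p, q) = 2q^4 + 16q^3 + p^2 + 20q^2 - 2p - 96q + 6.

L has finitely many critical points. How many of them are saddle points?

1

L separates as a function of p plus a function of q, so ∇L=0 decouples.
∂L/∂p = 2(p - 1) = 0 at p ∈ {1}; ∂L/∂q = 8(q - 1)(q + 3)(q + 4) = 0 at q ∈ {-4, -3, 1}.
The Hessian is diagonal: diag(L_pp, L_qq). Second derivatives: L_pp(1)=2; L_qq(-4)=40, L_qq(-3)=-32, L_qq(1)=160.
Saddle points occur where the two diagonal entries have opposite signs: (1, -3). Count: 1.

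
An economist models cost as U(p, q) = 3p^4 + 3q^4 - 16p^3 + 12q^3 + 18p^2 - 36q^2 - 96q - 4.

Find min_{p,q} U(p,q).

-223

U(p,q) separates as A(p) + B(q) − 4, so its minimum is min A + min B − 4.
A'(p) = 12p(p - 3)(p - 1) vanishes at p ∈ {0, 1, 3}; B'(q) = 12(q - 2)(q + 1)(q + 4) vanishes at q ∈ {-4, -1, 2}.
Local minima of A (where A''>0): A(0)=0, A(3)=-27. Local minima of B: B(-4)=-192, B(2)=-192.
So the global minimum of U is A(3) + B(-4) − 4 = -27 − 192 − 4 = -223, attained at (3, -4).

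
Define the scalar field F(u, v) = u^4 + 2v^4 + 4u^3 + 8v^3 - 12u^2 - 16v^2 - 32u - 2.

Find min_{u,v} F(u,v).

F(u,v) separates as P(u) + Q(v) − 2, so its minimum is min P + min Q − 2.
P'(u) = 4(u - 2)(u + 1)(u + 4) vanishes at u ∈ {-4, -1, 2}; Q'(v) = 8v(v - 1)(v + 4) vanishes at v ∈ {-4, 0, 1}.
Local minima of P (where P''>0): P(-4)=-64, P(2)=-64. Local minima of Q: Q(-4)=-256, Q(1)=-6.
So the global minimum of F is P(-4) + Q(-4) − 2 = -64 − 256 − 2 = -322, attained at (-4, -4).

-322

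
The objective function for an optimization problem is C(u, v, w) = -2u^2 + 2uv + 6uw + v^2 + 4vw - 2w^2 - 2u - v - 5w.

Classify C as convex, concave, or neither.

neither

C is quadratic, so its Hessian is the constant matrix H = [[-4, 2, 6], [2, 2, 4], [6, 4, -4]].
Leading principal minors: -4, -12, 136.
Neither pattern holds ⇒ H is indefinite ⇒ neither convex nor concave.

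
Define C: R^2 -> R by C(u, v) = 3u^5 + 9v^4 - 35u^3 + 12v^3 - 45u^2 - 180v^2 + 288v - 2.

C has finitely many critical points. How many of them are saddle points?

6

C separates as a function of u plus a function of v, so ∇C=0 decouples.
∂C/∂u = 15u(u - 3)(u + 1)(u + 2) = 0 at u ∈ {-2, -1, 0, 3}; ∂C/∂v = 36(v - 2)(v - 1)(v + 4) = 0 at v ∈ {-4, 1, 2}.
The Hessian is diagonal: diag(C_uu, C_vv). Second derivatives: C_uu(-2)=-150, C_uu(-1)=60, C_uu(0)=-90, C_uu(3)=900; C_vv(-4)=1080, C_vv(1)=-180, C_vv(2)=216.
Saddle points occur where the two diagonal entries have opposite signs: (-2, -4), (-2, 2), (-1, 1), (0, -4), (0, 2), (3, 1). Count: 6.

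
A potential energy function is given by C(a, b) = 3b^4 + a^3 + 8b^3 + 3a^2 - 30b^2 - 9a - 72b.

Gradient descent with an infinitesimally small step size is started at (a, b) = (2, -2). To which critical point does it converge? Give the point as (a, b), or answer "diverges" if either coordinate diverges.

C is separable, so gradient descent decouples: a follows -∂C/∂a, b follows -∂C/∂b.
∂C/∂a = 3(a - 1)(a + 3); at a=2 this is 15, so a decreases.
∂C/∂b = 12(b - 2)(b + 1)(b + 3); at b=-2 this is 48, so b decreases.
a converges to its nearest critical value 1 (a local min of the a-part); b converges to -3. The iterate converges to (1, -3).

(1, -3)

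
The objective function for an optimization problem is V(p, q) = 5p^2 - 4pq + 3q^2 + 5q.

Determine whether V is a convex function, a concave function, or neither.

V is quadratic, so its Hessian is the constant matrix H = [[10, -4], [-4, 6]].
det(H) = 44, tr(H) = 16.
det(H) > 0 and tr(H) > 0, so H is positive definite everywhere: convex.

convex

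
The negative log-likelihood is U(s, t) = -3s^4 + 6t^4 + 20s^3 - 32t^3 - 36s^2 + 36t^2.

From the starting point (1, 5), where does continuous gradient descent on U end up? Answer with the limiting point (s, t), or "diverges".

(2, 3)

U is separable, so gradient descent decouples: s follows -∂U/∂s, t follows -∂U/∂t.
∂U/∂s = -12s(s - 3)(s - 2); at s=1 this is -24, so s increases.
∂U/∂t = 24t(t - 3)(t - 1); at t=5 this is 960, so t decreases.
s converges to its nearest critical value 2 (a local min of the s-part); t converges to 3. The iterate converges to (2, 3).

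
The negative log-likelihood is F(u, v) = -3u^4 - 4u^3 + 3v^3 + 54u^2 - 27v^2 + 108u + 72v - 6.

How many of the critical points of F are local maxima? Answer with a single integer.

F separates as a function of u plus a function of v, so ∇F=0 decouples.
∂F/∂u = -12(u - 3)(u + 1)(u + 3) = 0 at u ∈ {-3, -1, 3}; ∂F/∂v = 9(v - 4)(v - 2) = 0 at v ∈ {2, 4}.
The Hessian is diagonal: diag(F_uu, F_vv). Second derivatives: F_uu(-3)=-144, F_uu(-1)=96, F_uu(3)=-288; F_vv(2)=-18, F_vv(4)=18.
Local maxima occur where both diagonal entries negative: (-3, 2), (3, 2). Count: 2.

2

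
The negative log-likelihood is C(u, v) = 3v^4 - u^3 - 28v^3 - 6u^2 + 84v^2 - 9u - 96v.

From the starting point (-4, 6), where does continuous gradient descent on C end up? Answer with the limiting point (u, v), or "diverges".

(-3, 4)

C is separable, so gradient descent decouples: u follows -∂C/∂u, v follows -∂C/∂v.
∂C/∂u = -3(u + 1)(u + 3); at u=-4 this is -9, so u increases.
∂C/∂v = 12(v - 4)(v - 2)(v - 1); at v=6 this is 480, so v decreases.
u converges to its nearest critical value -3 (a local min of the u-part); v converges to 4. The iterate converges to (-3, 4).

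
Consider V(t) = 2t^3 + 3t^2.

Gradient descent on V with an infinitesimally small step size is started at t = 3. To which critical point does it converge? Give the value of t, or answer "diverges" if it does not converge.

V'(t) = 6t(t + 1), so V'(3) = 72.
Gradient descent moves in the -V' direction, i.e. t is decreasing.
The nearest critical point in that direction is t = 0, where V'' = 6 > 0 (a local minimum). The iterate converges there.

0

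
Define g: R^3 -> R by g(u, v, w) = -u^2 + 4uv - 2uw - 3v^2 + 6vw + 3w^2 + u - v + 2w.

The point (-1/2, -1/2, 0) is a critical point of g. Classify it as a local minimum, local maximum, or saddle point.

saddle point

The Hessian is constant: H = [[-2, 4, -2], [4, -6, 6], [-2, 6, 6]].
Leading principal minors: Δ₁ = -2, Δ₂ = -4, Δ₃ = -24.
The minors fit neither the all-positive nor the alternating-sign pattern, so H is indefinite: a saddle point.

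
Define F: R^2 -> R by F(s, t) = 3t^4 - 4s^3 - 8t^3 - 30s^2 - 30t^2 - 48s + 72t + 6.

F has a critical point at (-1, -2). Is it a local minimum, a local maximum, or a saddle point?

The mixed partial ∂²F/∂s∂t is 0, so the Hessian at any point is diag(F_ss, F_tt) = diag(-12(2s + 5), 12(3t^2 - 4t - 5)).
At (-1, -2): H = diag(-36, 180).
The eigenvalues have opposite signs, so H is indefinite: a saddle point.

saddle point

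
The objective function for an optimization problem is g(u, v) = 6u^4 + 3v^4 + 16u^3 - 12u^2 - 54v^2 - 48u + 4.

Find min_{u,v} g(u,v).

-277

g(u,v) separates as P(u) + Q(v) + 4, so its minimum is min P + min Q + 4.
P'(u) = 24(u - 1)(u + 1)(u + 2) vanishes at u ∈ {-2, -1, 1}; Q'(v) = 12v(v - 3)(v + 3) vanishes at v ∈ {-3, 0, 3}.
Local minima of P (where P''>0): P(-2)=16, P(1)=-38. Local minima of Q: Q(-3)=-243, Q(3)=-243.
So the global minimum of g is P(1) + Q(-3) + 4 = -38 − 243 + 4 = -277, attained at (1, -3).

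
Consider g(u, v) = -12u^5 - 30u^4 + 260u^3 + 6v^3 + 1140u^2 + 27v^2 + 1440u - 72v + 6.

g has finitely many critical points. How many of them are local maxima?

g separates as a function of u plus a function of v, so ∇g=0 decouples.
∂g/∂u = -60(u - 4)(u + 1)(u + 2)(u + 3) = 0 at u ∈ {-3, -2, -1, 4}; ∂g/∂v = 18(v - 1)(v + 4) = 0 at v ∈ {-4, 1}.
The Hessian is diagonal: diag(g_uu, g_vv). Second derivatives: g_uu(-3)=840, g_uu(-2)=-360, g_uu(-1)=600, g_uu(4)=-12600; g_vv(-4)=-90, g_vv(1)=90.
Local maxima occur where both diagonal entries negative: (-2, -4), (4, -4). Count: 2.

2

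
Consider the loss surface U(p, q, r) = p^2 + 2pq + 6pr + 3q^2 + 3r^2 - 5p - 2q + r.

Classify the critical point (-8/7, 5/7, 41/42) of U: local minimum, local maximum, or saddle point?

saddle point

The Hessian is constant: H = [[2, 2, 6], [2, 6, 0], [6, 0, 6]].
Leading principal minors: Δ₁ = 2, Δ₂ = 8, Δ₃ = -168.
The minors fit neither the all-positive nor the alternating-sign pattern, so H is indefinite: a saddle point.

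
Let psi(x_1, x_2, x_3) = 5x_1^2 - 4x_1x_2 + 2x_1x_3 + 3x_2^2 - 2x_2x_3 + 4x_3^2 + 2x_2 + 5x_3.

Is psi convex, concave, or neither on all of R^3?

convex

psi is quadratic, so its Hessian is the constant matrix H = [[10, -4, 2], [-4, 6, -2], [2, -2, 8]].
Leading principal minors: 10, 44, 320.
All positive ⇒ H ≻ 0 ⇒ convex.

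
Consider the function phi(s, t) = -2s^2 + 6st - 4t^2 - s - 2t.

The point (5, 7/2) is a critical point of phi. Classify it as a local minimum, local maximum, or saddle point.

saddle point

The Hessian of phi is constant: H = [[-4, 6], [6, -8]].
det(H) = (-4)·(-8) − 6² = -4.
Since det(H) < 0, H is indefinite and the critical point is a saddle point.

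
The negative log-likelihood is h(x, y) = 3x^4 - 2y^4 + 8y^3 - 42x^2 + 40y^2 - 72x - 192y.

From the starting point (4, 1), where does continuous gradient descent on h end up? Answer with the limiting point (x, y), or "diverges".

(3, 2)

h is separable, so gradient descent decouples: x follows -∂h/∂x, y follows -∂h/∂y.
∂h/∂x = 12(x - 3)(x + 1)(x + 2); at x=4 this is 360, so x decreases.
∂h/∂y = -8(y - 4)(y - 2)(y + 3); at y=1 this is -96, so y increases.
x converges to its nearest critical value 3 (a local min of the x-part); y converges to 2. The iterate converges to (3, 2).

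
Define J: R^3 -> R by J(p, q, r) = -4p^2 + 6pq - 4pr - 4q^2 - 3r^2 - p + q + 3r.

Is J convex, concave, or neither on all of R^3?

concave

J is quadratic, so its Hessian is the constant matrix H = [[-8, 6, -4], [6, -8, 0], [-4, 0, -6]].
Leading principal minors: -8, 28, -40.
Signs alternate −, +, − ⇒ H ≺ 0 ⇒ concave.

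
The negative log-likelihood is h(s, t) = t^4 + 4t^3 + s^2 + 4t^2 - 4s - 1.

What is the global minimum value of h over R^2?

h(s,t) separates as P(s) + Q(t) − 1, so its minimum is min P + min Q − 1.
P'(s) = 2s - 4 vanishes at s ∈ {2}; Q'(t) = 4t(t + 1)(t + 2) vanishes at t ∈ {-2, -1, 0}.
Local minima of P (where P''>0): P(2)=-4. Local minima of Q: Q(-2)=0, Q(0)=0.
So the global minimum of h is P(2) + Q(-2) − 1 = -4 + 0 − 1 = -5, attained at (2, -2).

-5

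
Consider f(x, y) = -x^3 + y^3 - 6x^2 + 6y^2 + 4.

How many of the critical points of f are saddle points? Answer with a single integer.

2

f separates as a function of x plus a function of y, so ∇f=0 decouples.
∂f/∂x = -3x(x + 4) = 0 at x ∈ {-4, 0}; ∂f/∂y = 3y(y + 4) = 0 at y ∈ {-4, 0}.
The Hessian is diagonal: diag(f_xx, f_yy). Second derivatives: f_xx(-4)=12, f_xx(0)=-12; f_yy(-4)=-12, f_yy(0)=12.
Saddle points occur where the two diagonal entries have opposite signs: (-4, -4), (0, 0). Count: 2.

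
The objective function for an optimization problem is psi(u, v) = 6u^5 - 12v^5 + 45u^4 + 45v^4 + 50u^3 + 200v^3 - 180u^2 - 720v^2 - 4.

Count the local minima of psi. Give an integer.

4

psi separates as a function of u plus a function of v, so ∇psi=0 decouples.
∂psi/∂u = 30u(u - 1)(u + 3)(u + 4) = 0 at u ∈ {-4, -3, 0, 1}; ∂psi/∂v = -60v(v - 4)(v - 2)(v + 3) = 0 at v ∈ {-3, 0, 2, 4}.
The Hessian is diagonal: diag(psi_uu, psi_vv). Second derivatives: psi_uu(-4)=-600, psi_uu(-3)=360, psi_uu(0)=-360, psi_uu(1)=600; psi_vv(-3)=6300, psi_vv(0)=-1440, psi_vv(2)=1200, psi_vv(4)=-3360.
Local minima occur where both diagonal entries positive: (-3, -3), (-3, 2), (1, -3), (1, 2). Count: 4.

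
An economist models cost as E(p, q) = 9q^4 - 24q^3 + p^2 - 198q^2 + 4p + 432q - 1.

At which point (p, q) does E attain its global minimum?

(-2, -3)

E(p,q) separates as A(p) + B(q) − 1, so its minimum is min A + min B − 1.
A'(p) = 2p + 4 vanishes at p ∈ {-2}; B'(q) = 36(q - 4)(q - 1)(q + 3) vanishes at q ∈ {-3, 1, 4}.
Local minima of A (where A''>0): A(-2)=-4. Local minima of B: B(-3)=-1701, B(4)=-672.
So the global minimum of E is A(-2) + B(-3) − 1 = -4 − 1701 − 1 = -1706, attained at (-2, -3).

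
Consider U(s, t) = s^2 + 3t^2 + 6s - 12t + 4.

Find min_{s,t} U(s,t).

-17

U(s,t) separates as P(s) + Q(t) + 4, so its minimum is min P + min Q + 4.
P'(s) = 2s + 6 vanishes at s ∈ {-3}; Q'(t) = 6(t - 2) vanishes at t ∈ {2}.
Local minima of P (where P''>0): P(-3)=-9. Local minima of Q: Q(2)=-12.
So the global minimum of U is P(-3) + Q(2) + 4 = -9 − 12 + 4 = -17, attained at (-3, 2).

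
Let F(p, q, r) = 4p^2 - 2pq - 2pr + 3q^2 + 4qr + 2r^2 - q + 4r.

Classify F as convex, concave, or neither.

F is quadratic, so its Hessian is the constant matrix H = [[8, -2, -2], [-2, 6, 4], [-2, 4, 4]].
Leading principal minors: 8, 44, 56.
All positive ⇒ H ≻ 0 ⇒ convex.

convex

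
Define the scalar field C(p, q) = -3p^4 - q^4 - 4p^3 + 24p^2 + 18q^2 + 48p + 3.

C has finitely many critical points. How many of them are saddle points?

C separates as a function of p plus a function of q, so ∇C=0 decouples.
∂C/∂p = -12(p - 2)(p + 1)(p + 2) = 0 at p ∈ {-2, -1, 2}; ∂C/∂q = -4q(q - 3)(q + 3) = 0 at q ∈ {-3, 0, 3}.
The Hessian is diagonal: diag(C_pp, C_qq). Second derivatives: C_pp(-2)=-48, C_pp(-1)=36, C_pp(2)=-144; C_qq(-3)=-72, C_qq(0)=36, C_qq(3)=-72.
Saddle points occur where the two diagonal entries have opposite signs: (-2, 0), (-1, -3), (-1, 3), (2, 0). Count: 4.

4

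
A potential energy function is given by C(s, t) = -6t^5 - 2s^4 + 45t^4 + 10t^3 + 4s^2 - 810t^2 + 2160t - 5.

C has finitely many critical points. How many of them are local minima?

2

C separates as a function of s plus a function of t, so ∇C=0 decouples.
∂C/∂s = -8s(s - 1)(s + 1) = 0 at s ∈ {-1, 0, 1}; ∂C/∂t = -30(t - 4)(t - 3)(t - 2)(t + 3) = 0 at t ∈ {-3, 2, 3, 4}.
The Hessian is diagonal: diag(C_ss, C_tt). Second derivatives: C_ss(-1)=-16, C_ss(0)=8, C_ss(1)=-16; C_tt(-3)=6300, C_tt(2)=-300, C_tt(3)=180, C_tt(4)=-420.
Local minima occur where both diagonal entries positive: (0, -3), (0, 3). Count: 2.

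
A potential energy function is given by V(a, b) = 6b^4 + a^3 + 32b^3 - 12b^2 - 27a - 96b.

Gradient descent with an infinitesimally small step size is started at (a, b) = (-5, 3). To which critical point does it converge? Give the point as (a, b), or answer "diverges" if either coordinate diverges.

diverges

V is separable, so gradient descent decouples: a follows -∂V/∂a, b follows -∂V/∂b.
∂V/∂a = 3(a - 3)(a + 3); at a=-5 this is 48, so a decreases.
∂V/∂b = 24(b - 1)(b + 1)(b + 4); at b=3 this is 1344, so b decreases.
The a-coordinate has no critical point in that direction and runs off to infinity.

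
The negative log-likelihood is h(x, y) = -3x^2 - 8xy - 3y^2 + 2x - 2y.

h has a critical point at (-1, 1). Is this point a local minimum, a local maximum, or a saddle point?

saddle point

The Hessian of h is constant: H = [[-6, -8], [-8, -6]].
det(H) = (-6)·(-6) − (-8)² = -28.
Since det(H) < 0, H is indefinite and the critical point is a saddle point.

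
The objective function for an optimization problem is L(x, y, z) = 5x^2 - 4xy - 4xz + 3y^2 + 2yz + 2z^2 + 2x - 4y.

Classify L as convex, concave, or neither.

L is quadratic, so its Hessian is the constant matrix H = [[10, -4, -4], [-4, 6, 2], [-4, 2, 4]].
Leading principal minors: 10, 44, 104.
All positive ⇒ H ≻ 0 ⇒ convex.

convex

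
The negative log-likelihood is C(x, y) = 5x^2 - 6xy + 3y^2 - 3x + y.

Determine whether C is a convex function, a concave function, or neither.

C is quadratic, so its Hessian is the constant matrix H = [[10, -6], [-6, 6]].
det(H) = 24, tr(H) = 16.
det(H) > 0 and tr(H) > 0, so H is positive definite everywhere: convex.

convex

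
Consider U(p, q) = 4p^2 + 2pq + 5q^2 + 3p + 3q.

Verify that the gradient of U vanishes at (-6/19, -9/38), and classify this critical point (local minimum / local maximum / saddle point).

∇U = (8p + 2q + 3, 2p + 10q + 3); substituting (-6/19, -9/38) gives ∇U = (0, 0), so (-6/19, -9/38) is indeed a critical point.
The Hessian of U is constant: H = [[8, 2], [2, 10]].
det(H) = 8·10 − 2² = 76.
det(H) > 0 and tr(H) = 18 > 0, so H is positive definite and the point is a local minimum.

local minimum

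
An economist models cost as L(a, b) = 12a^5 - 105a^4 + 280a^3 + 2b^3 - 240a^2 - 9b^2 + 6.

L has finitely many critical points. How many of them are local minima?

2

L separates as a function of a plus a function of b, so ∇L=0 decouples.
∂L/∂a = 60a(a - 4)(a - 2)(a - 1) = 0 at a ∈ {0, 1, 2, 4}; ∂L/∂b = 6b(b - 3) = 0 at b ∈ {0, 3}.
The Hessian is diagonal: diag(L_aa, L_bb). Second derivatives: L_aa(0)=-480, L_aa(1)=180, L_aa(2)=-240, L_aa(4)=1440; L_bb(0)=-18, L_bb(3)=18.
Local minima occur where both diagonal entries positive: (1, 3), (4, 3). Count: 2.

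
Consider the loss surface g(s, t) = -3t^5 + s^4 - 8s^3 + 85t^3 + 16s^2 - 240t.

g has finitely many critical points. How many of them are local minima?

g separates as a function of s plus a function of t, so ∇g=0 decouples.
∂g/∂s = 4s(s - 4)(s - 2) = 0 at s ∈ {0, 2, 4}; ∂g/∂t = -15(t - 4)(t - 1)(t + 1)(t + 4) = 0 at t ∈ {-4, -1, 1, 4}.
The Hessian is diagonal: diag(g_ss, g_tt). Second derivatives: g_ss(0)=32, g_ss(2)=-16, g_ss(4)=32; g_tt(-4)=1800, g_tt(-1)=-450, g_tt(1)=450, g_tt(4)=-1800.
Local minima occur where both diagonal entries positive: (0, -4), (0, 1), (4, -4), (4, 1). Count: 4.

4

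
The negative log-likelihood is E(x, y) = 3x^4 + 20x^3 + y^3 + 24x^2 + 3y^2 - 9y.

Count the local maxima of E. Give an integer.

1

E separates as a function of x plus a function of y, so ∇E=0 decouples.
∂E/∂x = 12x(x + 1)(x + 4) = 0 at x ∈ {-4, -1, 0}; ∂E/∂y = 3(y - 1)(y + 3) = 0 at y ∈ {-3, 1}.
The Hessian is diagonal: diag(E_xx, E_yy). Second derivatives: E_xx(-4)=144, E_xx(-1)=-36, E_xx(0)=48; E_yy(-3)=-12, E_yy(1)=12.
Local maxima occur where both diagonal entries negative: (-1, -3). Count: 1.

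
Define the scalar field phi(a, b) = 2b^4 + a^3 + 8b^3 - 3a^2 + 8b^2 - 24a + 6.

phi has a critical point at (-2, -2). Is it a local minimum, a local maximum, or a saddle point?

saddle point

The mixed partial ∂²phi/∂a∂b is 0, so the Hessian at any point is diag(phi_aa, phi_bb) = diag(6(a - 1), 8(3b^2 + 6b + 2)).
At (-2, -2): H = diag(-18, 16).
The eigenvalues have opposite signs, so H is indefinite: a saddle point.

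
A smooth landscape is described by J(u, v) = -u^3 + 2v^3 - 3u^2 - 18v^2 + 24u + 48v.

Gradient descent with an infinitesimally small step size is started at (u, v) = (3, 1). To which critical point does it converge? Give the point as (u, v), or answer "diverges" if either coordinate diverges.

diverges

J is separable, so gradient descent decouples: u follows -∂J/∂u, v follows -∂J/∂v.
∂J/∂u = -3(u - 2)(u + 4); at u=3 this is -21, so u increases.
∂J/∂v = 6(v - 4)(v - 2); at v=1 this is 18, so v decreases.
The u-coordinate has no critical point in that direction and runs off to infinity.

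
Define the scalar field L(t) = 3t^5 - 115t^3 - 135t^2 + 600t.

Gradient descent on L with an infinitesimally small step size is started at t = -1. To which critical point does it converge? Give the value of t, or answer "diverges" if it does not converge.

L'(t) = 15(t - 5)(t - 1)(t + 2)(t + 4), so L'(-1) = 540.
Gradient descent moves in the -L' direction, i.e. t is decreasing.
The nearest critical point in that direction is t = -2, where L'' = 630 > 0 (a local minimum). The iterate converges there.

-2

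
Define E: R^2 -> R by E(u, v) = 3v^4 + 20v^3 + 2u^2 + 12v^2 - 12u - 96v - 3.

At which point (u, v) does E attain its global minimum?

(3, 1)

E(u,v) separates as P(u) + Q(v) − 3, so its minimum is min P + min Q − 3.
P'(u) = 4u - 12 vanishes at u ∈ {3}; Q'(v) = 12(v - 1)(v + 2)(v + 4) vanishes at v ∈ {-4, -2, 1}.
Local minima of P (where P''>0): P(3)=-18. Local minima of Q: Q(-4)=64, Q(1)=-61.
So the global minimum of E is P(3) + Q(1) − 3 = -18 − 61 − 3 = -82, attained at (3, 1).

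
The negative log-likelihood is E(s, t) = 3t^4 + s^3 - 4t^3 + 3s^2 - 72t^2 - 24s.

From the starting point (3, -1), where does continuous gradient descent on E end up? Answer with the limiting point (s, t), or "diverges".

E is separable, so gradient descent decouples: s follows -∂E/∂s, t follows -∂E/∂t.
∂E/∂s = 3(s - 2)(s + 4); at s=3 this is 21, so s decreases.
∂E/∂t = 12t(t - 4)(t + 3); at t=-1 this is 120, so t decreases.
s converges to its nearest critical value 2 (a local min of the s-part); t converges to -3. The iterate converges to (2, -3).

(2, -3)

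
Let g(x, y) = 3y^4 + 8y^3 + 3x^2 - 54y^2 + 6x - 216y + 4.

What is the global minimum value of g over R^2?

-674

g(x,y) separates as P(x) + Q(y) + 4, so its minimum is min P + min Q + 4.
P'(x) = 6x + 6 vanishes at x ∈ {-1}; Q'(y) = 12(y - 3)(y + 2)(y + 3) vanishes at y ∈ {-3, -2, 3}.
Local minima of P (where P''>0): P(-1)=-3. Local minima of Q: Q(-3)=189, Q(3)=-675.
So the global minimum of g is P(-1) + Q(3) + 4 = -3 − 675 + 4 = -674, attained at (-1, 3).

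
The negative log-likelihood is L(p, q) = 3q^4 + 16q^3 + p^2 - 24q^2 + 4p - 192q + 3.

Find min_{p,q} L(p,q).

-305

L(p,q) separates as A(p) + B(q) + 3, so its minimum is min A + min B + 3.
A'(p) = 2p + 4 vanishes at p ∈ {-2}; B'(q) = 12(q - 2)(q + 2)(q + 4) vanishes at q ∈ {-4, -2, 2}.
Local minima of A (where A''>0): A(-2)=-4. Local minima of B: B(-4)=128, B(2)=-304.
So the global minimum of L is A(-2) + B(2) + 3 = -4 − 304 + 3 = -305, attained at (-2, 2).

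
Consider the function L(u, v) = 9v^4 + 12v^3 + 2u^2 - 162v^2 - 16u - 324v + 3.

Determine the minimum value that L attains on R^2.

L(u,v) separates as P(u) + Q(v) + 3, so its minimum is min P + min Q + 3.
P'(u) = 4u - 16 vanishes at u ∈ {4}; Q'(v) = 36(v - 3)(v + 1)(v + 3) vanishes at v ∈ {-3, -1, 3}.
Local minima of P (where P''>0): P(4)=-32. Local minima of Q: Q(-3)=-81, Q(3)=-1377.
So the global minimum of L is P(4) + Q(3) + 3 = -32 − 1377 + 3 = -1406, attained at (4, 3).

-1406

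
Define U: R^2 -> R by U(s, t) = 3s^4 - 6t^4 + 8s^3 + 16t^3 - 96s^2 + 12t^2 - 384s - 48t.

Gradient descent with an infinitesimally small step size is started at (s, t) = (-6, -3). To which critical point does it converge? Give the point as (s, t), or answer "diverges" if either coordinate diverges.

U is separable, so gradient descent decouples: s follows -∂U/∂s, t follows -∂U/∂t.
∂U/∂s = 12(s - 4)(s + 2)(s + 4); at s=-6 this is -960, so s increases.
∂U/∂t = -24(t - 2)(t - 1)(t + 1); at t=-3 this is 960, so t decreases.
The t-coordinate has no critical point in that direction and runs off to infinity.

diverges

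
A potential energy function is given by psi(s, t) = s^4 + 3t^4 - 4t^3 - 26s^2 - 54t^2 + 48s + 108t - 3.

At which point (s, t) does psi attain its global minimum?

psi(s,t) separates as P(s) + Q(t) − 3, so its minimum is min P + min Q − 3.
P'(s) = 4(s - 3)(s - 1)(s + 4) vanishes at s ∈ {-4, 1, 3}; Q'(t) = 12(t - 3)(t - 1)(t + 3) vanishes at t ∈ {-3, 1, 3}.
Local minima of P (where P''>0): P(-4)=-352, P(3)=-9. Local minima of Q: Q(-3)=-459, Q(3)=-27.
So the global minimum of psi is P(-4) + Q(-3) − 3 = -352 − 459 − 3 = -814, attained at (-4, -3).

(-4, -3)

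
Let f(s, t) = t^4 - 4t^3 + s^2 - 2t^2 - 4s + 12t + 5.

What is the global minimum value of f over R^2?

f(s,t) separates as P(s) + Q(t) + 5, so its minimum is min P + min Q + 5.
P'(s) = 2s - 4 vanishes at s ∈ {2}; Q'(t) = 4(t - 3)(t - 1)(t + 1) vanishes at t ∈ {-1, 1, 3}.
Local minima of P (where P''>0): P(2)=-4. Local minima of Q: Q(-1)=-9, Q(3)=-9.
So the global minimum of f is P(2) + Q(-1) + 5 = -4 − 9 + 5 = -8, attained at (2, -1).

-8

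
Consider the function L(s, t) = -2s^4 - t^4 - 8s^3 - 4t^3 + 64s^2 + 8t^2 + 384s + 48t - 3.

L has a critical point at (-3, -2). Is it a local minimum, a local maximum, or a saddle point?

The mixed partial ∂²L/∂s∂t is 0, so the Hessian at any point is diag(L_ss, L_tt) = diag(8(-3s^2 - 6s + 16), 4(-3t^2 - 6t + 4)).
At (-3, -2): H = diag(56, 16).
Both eigenvalues are positive, so H is positive definite: a local minimum.

local minimum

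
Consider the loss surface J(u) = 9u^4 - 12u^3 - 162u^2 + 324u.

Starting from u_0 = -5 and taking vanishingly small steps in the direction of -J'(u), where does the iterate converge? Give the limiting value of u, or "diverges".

-3

J'(u) = 36(u - 3)(u - 1)(u + 3), so J'(-5) = -3456.
Gradient descent moves in the -J' direction, i.e. u is increasing.
The nearest critical point in that direction is u = -3, where J'' = 864 > 0 (a local minimum). The iterate converges there.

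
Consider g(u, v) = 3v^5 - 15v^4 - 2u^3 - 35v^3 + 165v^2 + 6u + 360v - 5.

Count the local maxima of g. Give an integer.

2

g separates as a function of u plus a function of v, so ∇g=0 decouples.
∂g/∂u = -6(u - 1)(u + 1) = 0 at u ∈ {-1, 1}; ∂g/∂v = 15(v - 4)(v - 3)(v + 1)(v + 2) = 0 at v ∈ {-2, -1, 3, 4}.
The Hessian is diagonal: diag(g_uu, g_vv). Second derivatives: g_uu(-1)=12, g_uu(1)=-12; g_vv(-2)=-450, g_vv(-1)=300, g_vv(3)=-300, g_vv(4)=450.
Local maxima occur where both diagonal entries negative: (1, -2), (1, 3). Count: 2.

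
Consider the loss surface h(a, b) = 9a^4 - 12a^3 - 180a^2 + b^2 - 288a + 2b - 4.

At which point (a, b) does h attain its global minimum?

h(a,b) separates as P(a) + Q(b) − 4, so its minimum is min P + min Q − 4.
P'(a) = 36(a - 4)(a + 1)(a + 2) vanishes at a ∈ {-2, -1, 4}; Q'(b) = 2b + 2 vanishes at b ∈ {-1}.
Local minima of P (where P''>0): P(-2)=96, P(4)=-2496. Local minima of Q: Q(-1)=-1.
So the global minimum of h is P(4) + Q(-1) − 4 = -2496 − 1 − 4 = -2501, attained at (4, -1).

(4, -1)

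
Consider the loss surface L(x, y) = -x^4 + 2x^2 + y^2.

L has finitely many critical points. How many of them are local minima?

L separates as a function of x plus a function of y, so ∇L=0 decouples.
∂L/∂x = -4x(x - 1)(x + 1) = 0 at x ∈ {-1, 0, 1}; ∂L/∂y = 2y = 0 at y ∈ {0}.
The Hessian is diagonal: diag(L_xx, L_yy). Second derivatives: L_xx(-1)=-8, L_xx(0)=4, L_xx(1)=-8; L_yy(0)=2.
Local minima occur where both diagonal entries positive: (0, 0). Count: 1.

1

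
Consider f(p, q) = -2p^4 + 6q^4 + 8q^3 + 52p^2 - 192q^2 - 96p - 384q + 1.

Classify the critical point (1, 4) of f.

local minimum

The mixed partial ∂²f/∂p∂q is 0, so the Hessian at any point is diag(f_pp, f_qq) = diag(8(-3p^2 + 13), 24(3q^2 + 2q - 16)).
At (1, 4): H = diag(80, 960).
Both eigenvalues are positive, so H is positive definite: a local minimum.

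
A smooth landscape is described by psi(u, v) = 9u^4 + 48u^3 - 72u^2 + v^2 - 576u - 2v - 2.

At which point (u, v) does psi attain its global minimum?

(2, 1)

psi(u,v) separates as P(u) + Q(v) − 2, so its minimum is min P + min Q − 2.
P'(u) = 36(u - 2)(u + 2)(u + 4) vanishes at u ∈ {-4, -2, 2}; Q'(v) = 2v - 2 vanishes at v ∈ {1}.
Local minima of P (where P''>0): P(-4)=384, P(2)=-912. Local minima of Q: Q(1)=-1.
So the global minimum of psi is P(2) + Q(1) − 2 = -912 − 1 − 2 = -915, attained at (2, 1).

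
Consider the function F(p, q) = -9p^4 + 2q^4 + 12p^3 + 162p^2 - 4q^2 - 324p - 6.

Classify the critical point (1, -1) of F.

local minimum

The mixed partial ∂²F/∂p∂q is 0, so the Hessian at any point is diag(F_pp, F_qq) = diag(36(-3p^2 + 2p + 9), 8(3q^2 - 1)).
At (1, -1): H = diag(288, 16).
Both eigenvalues are positive, so H is positive definite: a local minimum.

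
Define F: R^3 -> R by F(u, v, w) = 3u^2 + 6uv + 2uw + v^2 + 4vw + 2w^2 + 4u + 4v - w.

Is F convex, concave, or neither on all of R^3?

neither

F is quadratic, so its Hessian is the constant matrix H = [[6, 6, 2], [6, 2, 4], [2, 4, 4]].
Leading principal minors: 6, -24, -104.
Neither pattern holds ⇒ H is indefinite ⇒ neither convex nor concave.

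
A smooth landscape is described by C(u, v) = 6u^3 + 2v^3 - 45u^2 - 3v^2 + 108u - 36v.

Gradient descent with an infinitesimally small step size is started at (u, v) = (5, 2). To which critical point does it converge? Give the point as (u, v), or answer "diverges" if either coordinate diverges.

(3, 3)

C is separable, so gradient descent decouples: u follows -∂C/∂u, v follows -∂C/∂v.
∂C/∂u = 18(u - 3)(u - 2); at u=5 this is 108, so u decreases.
∂C/∂v = 6(v - 3)(v + 2); at v=2 this is -24, so v increases.
u converges to its nearest critical value 3 (a local min of the u-part); v converges to 3. The iterate converges to (3, 3).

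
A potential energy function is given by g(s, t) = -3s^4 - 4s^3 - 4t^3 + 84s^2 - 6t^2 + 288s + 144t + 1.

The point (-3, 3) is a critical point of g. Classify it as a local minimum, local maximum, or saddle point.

The mixed partial ∂²g/∂s∂t is 0, so the Hessian at any point is diag(g_ss, g_tt) = diag(12(-3s^2 - 2s + 14), -12(2t + 1)).
At (-3, 3): H = diag(-84, -84).
Both eigenvalues are negative, so H is negative definite: a local maximum.

local maximum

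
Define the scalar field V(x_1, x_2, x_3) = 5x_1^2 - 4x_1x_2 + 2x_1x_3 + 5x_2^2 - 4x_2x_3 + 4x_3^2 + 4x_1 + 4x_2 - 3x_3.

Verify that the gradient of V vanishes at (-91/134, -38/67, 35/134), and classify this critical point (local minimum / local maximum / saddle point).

∇V = (10x_1 - 4x_2 + 2x_3 + 4, -4x_1 + 10x_2 - 4x_3 + 4, 2x_1 - 4x_2 + 8x_3 - 3); substituting (-91/134, -38/67, 35/134) gives ∇V = (0, 0, 0), so (-91/134, -38/67, 35/134) is indeed a critical point.
The Hessian is constant: H = [[10, -4, 2], [-4, 10, -4], [2, -4, 8]].
Leading principal minors: Δ₁ = 10, Δ₂ = 84, Δ₃ = 536.
All leading minors are positive, so H is positive definite: a local minimum.

local minimum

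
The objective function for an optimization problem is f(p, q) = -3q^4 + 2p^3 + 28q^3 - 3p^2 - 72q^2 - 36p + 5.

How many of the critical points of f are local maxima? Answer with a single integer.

2

f separates as a function of p plus a function of q, so ∇f=0 decouples.
∂f/∂p = 6(p - 3)(p + 2) = 0 at p ∈ {-2, 3}; ∂f/∂q = -12q(q - 4)(q - 3) = 0 at q ∈ {0, 3, 4}.
The Hessian is diagonal: diag(f_pp, f_qq). Second derivatives: f_pp(-2)=-30, f_pp(3)=30; f_qq(0)=-144, f_qq(3)=36, f_qq(4)=-48.
Local maxima occur where both diagonal entries negative: (-2, 0), (-2, 4). Count: 2.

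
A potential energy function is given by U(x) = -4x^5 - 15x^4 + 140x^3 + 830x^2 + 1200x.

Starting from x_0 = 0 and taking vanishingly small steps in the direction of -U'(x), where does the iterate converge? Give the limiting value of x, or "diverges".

-1

U'(x) = -20(x - 5)(x + 1)(x + 3)(x + 4), so U'(0) = 1200.
Gradient descent moves in the -U' direction, i.e. x is decreasing.
The nearest critical point in that direction is x = -1, where U'' = 720 > 0 (a local minimum). The iterate converges there.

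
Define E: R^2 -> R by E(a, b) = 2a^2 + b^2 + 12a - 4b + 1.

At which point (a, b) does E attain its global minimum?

(-3, 2)

E(a,b) separates as P(a) + Q(b) + 1, so its minimum is min P + min Q + 1.
P'(a) = 4a + 12 vanishes at a ∈ {-3}; Q'(b) = 2b - 4 vanishes at b ∈ {2}.
Local minima of P (where P''>0): P(-3)=-18. Local minima of Q: Q(2)=-4.
So the global minimum of E is P(-3) + Q(2) + 1 = -18 − 4 + 1 = -21, attained at (-3, 2).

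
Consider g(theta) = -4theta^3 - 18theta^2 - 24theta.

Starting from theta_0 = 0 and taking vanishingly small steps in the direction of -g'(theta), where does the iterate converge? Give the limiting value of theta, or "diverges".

g'(theta) = -12(theta + 1)(theta + 2), so g'(0) = -24.
Gradient descent moves in the -g' direction, i.e. theta is increasing.
There is no critical point above theta=0, and g' keeps the same sign, so the iterate runs off to +∞.

diverges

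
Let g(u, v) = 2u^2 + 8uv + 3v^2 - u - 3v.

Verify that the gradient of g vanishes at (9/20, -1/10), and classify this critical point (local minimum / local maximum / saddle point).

saddle point

∇g = (4u + 8v - 1, 8u + 6v - 3); substituting (9/20, -1/10) gives ∇g = (0, 0), so (9/20, -1/10) is indeed a critical point.
The Hessian of g is constant: H = [[4, 8], [8, 6]].
det(H) = 4·6 − 8² = -40.
Since det(H) < 0, H is indefinite and the critical point is a saddle point.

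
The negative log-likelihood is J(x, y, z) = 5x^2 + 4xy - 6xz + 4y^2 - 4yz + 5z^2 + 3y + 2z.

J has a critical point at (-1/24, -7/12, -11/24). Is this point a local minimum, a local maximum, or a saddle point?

The Hessian is constant: H = [[10, 4, -6], [4, 8, -4], [-6, -4, 10]].
Leading principal minors: Δ₁ = 10, Δ₂ = 64, Δ₃ = 384.
All leading minors are positive, so H is positive definite: a local minimum.

local minimum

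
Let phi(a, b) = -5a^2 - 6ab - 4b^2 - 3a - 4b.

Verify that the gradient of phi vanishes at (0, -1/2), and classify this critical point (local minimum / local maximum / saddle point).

local maximum

∇phi = (-10a - 6b - 3, -6a - 8b - 4); substituting (0, -1/2) gives ∇phi = (0, 0), so (0, -1/2) is indeed a critical point.
The Hessian of phi is constant: H = [[-10, -6], [-6, -8]].
det(H) = (-10)·(-8) − (-6)² = 44.
det(H) > 0 and tr(H) = -18 < 0, so H is negative definite and the point is a local maximum.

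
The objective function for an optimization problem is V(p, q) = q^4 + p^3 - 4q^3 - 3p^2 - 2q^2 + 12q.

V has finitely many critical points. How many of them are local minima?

V separates as a function of p plus a function of q, so ∇V=0 decouples.
∂V/∂p = 3p(p - 2) = 0 at p ∈ {0, 2}; ∂V/∂q = 4(q - 3)(q - 1)(q + 1) = 0 at q ∈ {-1, 1, 3}.
The Hessian is diagonal: diag(V_pp, V_qq). Second derivatives: V_pp(0)=-6, V_pp(2)=6; V_qq(-1)=32, V_qq(1)=-16, V_qq(3)=32.
Local minima occur where both diagonal entries positive: (2, -1), (2, 3). Count: 2.

2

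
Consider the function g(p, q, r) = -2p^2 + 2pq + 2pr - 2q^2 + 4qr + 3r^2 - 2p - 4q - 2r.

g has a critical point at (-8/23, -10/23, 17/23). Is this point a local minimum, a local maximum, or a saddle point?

saddle point

The Hessian is constant: H = [[-4, 2, 2], [2, -4, 4], [2, 4, 6]].
Leading principal minors: Δ₁ = -4, Δ₂ = 12, Δ₃ = 184.
The minors fit neither the all-positive nor the alternating-sign pattern, so H is indefinite: a saddle point.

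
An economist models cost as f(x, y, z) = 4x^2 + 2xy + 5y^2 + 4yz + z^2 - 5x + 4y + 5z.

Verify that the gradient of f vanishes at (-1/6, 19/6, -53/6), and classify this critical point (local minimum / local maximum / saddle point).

∇f = (8x + 2y - 5, 2x + 10y + 4z + 4, 4y + 2z + 5); substituting (-1/6, 19/6, -53/6) gives ∇f = (0, 0, 0), so (-1/6, 19/6, -53/6) is indeed a critical point.
The Hessian is constant: H = [[8, 2, 0], [2, 10, 4], [0, 4, 2]].
Leading principal minors: Δ₁ = 8, Δ₂ = 76, Δ₃ = 24.
All leading minors are positive, so H is positive definite: a local minimum.

local minimum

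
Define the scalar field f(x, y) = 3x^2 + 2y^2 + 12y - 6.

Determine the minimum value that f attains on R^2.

f(x,y) separates as P(x) + Q(y) − 6, so its minimum is min P + min Q − 6.
P'(x) = 6x vanishes at x ∈ {0}; Q'(y) = 4y + 12 vanishes at y ∈ {-3}.
Local minima of P (where P''>0): P(0)=0. Local minima of Q: Q(-3)=-18.
So the global minimum of f is P(0) + Q(-3) − 6 = 0 − 18 − 6 = -24, attained at (0, -3).

-24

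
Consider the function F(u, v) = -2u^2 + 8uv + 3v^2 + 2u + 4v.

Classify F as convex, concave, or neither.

F is quadratic, so its Hessian is the constant matrix H = [[-4, 8], [8, 6]].
det(H) = -88, tr(H) = 2.
det(H) < 0, so H is indefinite: neither convex nor concave.

neither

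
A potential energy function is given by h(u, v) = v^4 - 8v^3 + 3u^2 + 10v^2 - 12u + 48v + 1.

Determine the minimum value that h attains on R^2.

h(u,v) separates as P(u) + Q(v) + 1, so its minimum is min P + min Q + 1.
P'(u) = 6u - 12 vanishes at u ∈ {2}; Q'(v) = 4(v - 4)(v - 3)(v + 1) vanishes at v ∈ {-1, 3, 4}.
Local minima of P (where P''>0): P(2)=-12. Local minima of Q: Q(-1)=-29, Q(4)=96.
So the global minimum of h is P(2) + Q(-1) + 1 = -12 − 29 + 1 = -40, attained at (2, -1).

-40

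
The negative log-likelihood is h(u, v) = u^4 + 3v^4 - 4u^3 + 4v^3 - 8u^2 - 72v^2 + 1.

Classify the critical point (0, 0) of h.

The mixed partial ∂²h/∂u∂v is 0, so the Hessian at any point is diag(h_uu, h_vv) = diag(4(3u^2 - 6u - 4), 12(3v^2 + 2v - 12)).
At (0, 0): H = diag(-16, -144).
Both eigenvalues are negative, so H is negative definite: a local maximum.

local maximum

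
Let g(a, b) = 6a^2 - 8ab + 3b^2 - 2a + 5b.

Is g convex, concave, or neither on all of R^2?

convex

g is quadratic, so its Hessian is the constant matrix H = [[12, -8], [-8, 6]].
det(H) = 8, tr(H) = 18.
det(H) > 0 and tr(H) > 0, so H is positive definite everywhere: convex.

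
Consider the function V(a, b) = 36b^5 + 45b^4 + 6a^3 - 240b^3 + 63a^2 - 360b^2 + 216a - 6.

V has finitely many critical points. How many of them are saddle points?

V separates as a function of a plus a function of b, so ∇V=0 decouples.
∂V/∂a = 18(a + 3)(a + 4) = 0 at a ∈ {-4, -3}; ∂V/∂b = 180b(b - 2)(b + 1)(b + 2) = 0 at b ∈ {-2, -1, 0, 2}.
The Hessian is diagonal: diag(V_aa, V_bb). Second derivatives: V_aa(-4)=-18, V_aa(-3)=18; V_bb(-2)=-1440, V_bb(-1)=540, V_bb(0)=-720, V_bb(2)=4320.
Saddle points occur where the two diagonal entries have opposite signs: (-4, -1), (-4, 2), (-3, -2), (-3, 0). Count: 4.

4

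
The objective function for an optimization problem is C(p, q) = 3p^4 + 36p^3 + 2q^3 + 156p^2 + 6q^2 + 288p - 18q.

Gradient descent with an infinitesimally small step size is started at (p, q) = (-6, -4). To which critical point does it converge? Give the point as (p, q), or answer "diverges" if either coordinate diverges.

C is separable, so gradient descent decouples: p follows -∂C/∂p, q follows -∂C/∂q.
∂C/∂p = 12(p + 2)(p + 3)(p + 4); at p=-6 this is -288, so p increases.
∂C/∂q = 6(q - 1)(q + 3); at q=-4 this is 30, so q decreases.
The q-coordinate has no critical point in that direction and runs off to infinity.

diverges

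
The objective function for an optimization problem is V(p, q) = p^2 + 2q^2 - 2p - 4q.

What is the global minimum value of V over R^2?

V(p,q) separates as A(p) + B(q), so its minimum is min A + min B.
A'(p) = 2p - 2 vanishes at p ∈ {1}; B'(q) = 4q - 4 vanishes at q ∈ {1}.
Local minima of A (where A''>0): A(1)=-1. Local minima of B: B(1)=-2.
So the global minimum of V is A(1) + B(1) = -1 − 2 = -3, attained at (1, 1).

-3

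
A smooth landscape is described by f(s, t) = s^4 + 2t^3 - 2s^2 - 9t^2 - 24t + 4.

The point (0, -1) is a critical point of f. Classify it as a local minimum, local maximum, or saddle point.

local maximum

The mixed partial ∂²f/∂s∂t is 0, so the Hessian at any point is diag(f_ss, f_tt) = diag(4(3s^2 - 1), 6(2t - 3)).
At (0, -1): H = diag(-4, -30).
Both eigenvalues are negative, so H is negative definite: a local maximum.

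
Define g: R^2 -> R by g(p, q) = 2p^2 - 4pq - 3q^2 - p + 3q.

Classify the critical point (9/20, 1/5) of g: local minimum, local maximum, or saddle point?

The Hessian of g is constant: H = [[4, -4], [-4, -6]].
det(H) = 4·(-6) − (-4)² = -40.
Since det(H) < 0, H is indefinite and the critical point is a saddle point.

saddle point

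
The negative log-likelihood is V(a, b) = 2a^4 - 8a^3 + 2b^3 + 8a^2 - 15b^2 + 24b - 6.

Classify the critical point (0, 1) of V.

saddle point

The mixed partial ∂²V/∂a∂b is 0, so the Hessian at any point is diag(V_aa, V_bb) = diag(8(3a^2 - 6a + 2), 6(2b - 5)).
At (0, 1): H = diag(16, -18).
The eigenvalues have opposite signs, so H is indefinite: a saddle point.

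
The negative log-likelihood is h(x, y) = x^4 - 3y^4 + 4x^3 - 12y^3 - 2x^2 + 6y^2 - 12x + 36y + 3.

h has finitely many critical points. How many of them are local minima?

h separates as a function of x plus a function of y, so ∇h=0 decouples.
∂h/∂x = 4(x - 1)(x + 1)(x + 3) = 0 at x ∈ {-3, -1, 1}; ∂h/∂y = -12(y - 1)(y + 1)(y + 3) = 0 at y ∈ {-3, -1, 1}.
The Hessian is diagonal: diag(h_xx, h_yy). Second derivatives: h_xx(-3)=32, h_xx(-1)=-16, h_xx(1)=32; h_yy(-3)=-96, h_yy(-1)=48, h_yy(1)=-96.
Local minima occur where both diagonal entries positive: (-3, -1), (1, -1). Count: 2.

2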